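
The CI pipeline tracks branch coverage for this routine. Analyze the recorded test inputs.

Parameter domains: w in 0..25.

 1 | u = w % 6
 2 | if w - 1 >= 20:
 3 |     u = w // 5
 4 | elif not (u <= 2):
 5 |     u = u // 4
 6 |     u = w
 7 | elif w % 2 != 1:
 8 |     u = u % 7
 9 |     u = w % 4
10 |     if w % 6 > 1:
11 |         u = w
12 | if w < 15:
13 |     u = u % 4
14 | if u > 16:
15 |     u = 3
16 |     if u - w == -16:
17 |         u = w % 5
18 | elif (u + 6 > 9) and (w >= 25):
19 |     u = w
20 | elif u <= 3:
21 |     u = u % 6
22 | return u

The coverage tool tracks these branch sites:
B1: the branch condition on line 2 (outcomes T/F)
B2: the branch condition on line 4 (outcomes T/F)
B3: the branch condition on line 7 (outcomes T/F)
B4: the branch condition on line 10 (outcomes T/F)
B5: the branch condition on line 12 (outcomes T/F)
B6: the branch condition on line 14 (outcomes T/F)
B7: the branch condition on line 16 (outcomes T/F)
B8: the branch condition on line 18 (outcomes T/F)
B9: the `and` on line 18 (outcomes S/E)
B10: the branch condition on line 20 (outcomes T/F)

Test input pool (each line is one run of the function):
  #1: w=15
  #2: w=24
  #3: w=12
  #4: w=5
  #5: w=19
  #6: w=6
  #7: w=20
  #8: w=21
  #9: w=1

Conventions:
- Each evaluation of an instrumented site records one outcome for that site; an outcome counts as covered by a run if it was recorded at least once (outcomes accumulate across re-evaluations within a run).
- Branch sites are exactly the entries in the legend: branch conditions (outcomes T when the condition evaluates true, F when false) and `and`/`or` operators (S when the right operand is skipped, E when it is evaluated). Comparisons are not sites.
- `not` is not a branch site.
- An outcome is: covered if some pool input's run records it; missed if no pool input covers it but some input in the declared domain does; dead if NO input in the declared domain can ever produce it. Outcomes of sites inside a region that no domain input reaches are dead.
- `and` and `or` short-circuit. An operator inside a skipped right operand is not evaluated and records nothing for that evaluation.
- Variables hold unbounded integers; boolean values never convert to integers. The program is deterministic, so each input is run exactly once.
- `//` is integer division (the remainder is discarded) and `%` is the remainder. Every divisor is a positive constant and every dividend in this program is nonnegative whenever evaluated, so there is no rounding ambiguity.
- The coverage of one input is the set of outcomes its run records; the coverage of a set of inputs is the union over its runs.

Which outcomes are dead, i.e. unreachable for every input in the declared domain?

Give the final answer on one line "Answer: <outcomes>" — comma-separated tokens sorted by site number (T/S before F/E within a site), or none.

checking every outcome against all 26 domain inputs:
  B7=T: never recorded by any domain input -> dead
  reachable outcomes have witnesses, e.g. B1=T (e.g. w=21), B1=F (e.g. w=0), B2=T (e.g. w=3), B2=F (e.g. w=0)

Answer: B7=T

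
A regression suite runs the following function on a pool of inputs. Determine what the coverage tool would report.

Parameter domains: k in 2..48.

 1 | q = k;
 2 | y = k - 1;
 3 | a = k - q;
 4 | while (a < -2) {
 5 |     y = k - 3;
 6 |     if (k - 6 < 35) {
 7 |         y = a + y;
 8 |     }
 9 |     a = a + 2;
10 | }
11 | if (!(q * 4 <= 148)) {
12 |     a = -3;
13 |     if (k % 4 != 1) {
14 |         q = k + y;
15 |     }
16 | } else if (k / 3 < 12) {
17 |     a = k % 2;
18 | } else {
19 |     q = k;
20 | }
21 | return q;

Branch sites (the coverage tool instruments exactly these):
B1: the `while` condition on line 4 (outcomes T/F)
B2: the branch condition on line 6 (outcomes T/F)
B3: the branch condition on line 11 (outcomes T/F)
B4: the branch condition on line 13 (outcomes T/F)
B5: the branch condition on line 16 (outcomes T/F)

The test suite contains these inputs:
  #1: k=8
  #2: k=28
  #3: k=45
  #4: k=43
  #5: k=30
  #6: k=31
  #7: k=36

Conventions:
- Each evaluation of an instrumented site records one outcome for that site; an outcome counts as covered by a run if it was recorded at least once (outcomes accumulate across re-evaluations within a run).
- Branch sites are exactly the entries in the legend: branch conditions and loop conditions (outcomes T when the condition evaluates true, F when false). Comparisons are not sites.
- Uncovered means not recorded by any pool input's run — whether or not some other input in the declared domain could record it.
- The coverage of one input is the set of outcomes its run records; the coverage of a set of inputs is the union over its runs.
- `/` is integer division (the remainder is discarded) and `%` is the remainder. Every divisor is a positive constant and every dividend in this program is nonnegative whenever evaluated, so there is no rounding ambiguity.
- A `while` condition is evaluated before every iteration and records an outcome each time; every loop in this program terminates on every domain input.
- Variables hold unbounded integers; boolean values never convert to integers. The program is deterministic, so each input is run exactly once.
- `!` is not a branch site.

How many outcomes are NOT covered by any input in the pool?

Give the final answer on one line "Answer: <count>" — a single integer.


run #1 (k=8) records B1=F, B3=F, B5=T
run #2 (k=28) records B1=F, B3=F, B5=T
run #3 (k=45) records B1=F, B3=T, B4=F
run #4 (k=43) records B1=F, B3=T, B4=T
run #5 (k=30) records B1=F, B3=F, B5=T
run #6 (k=31) records B1=F, B3=F, B5=T
run #7 (k=36) records B1=F, B3=F, B5=F
union over the pool: B1=F, B3=T, B3=F, B4=T, B4=F, B5=T, B5=F
uncovered (3 of 10): B1=T, B2=T, B2=F
Answer: 3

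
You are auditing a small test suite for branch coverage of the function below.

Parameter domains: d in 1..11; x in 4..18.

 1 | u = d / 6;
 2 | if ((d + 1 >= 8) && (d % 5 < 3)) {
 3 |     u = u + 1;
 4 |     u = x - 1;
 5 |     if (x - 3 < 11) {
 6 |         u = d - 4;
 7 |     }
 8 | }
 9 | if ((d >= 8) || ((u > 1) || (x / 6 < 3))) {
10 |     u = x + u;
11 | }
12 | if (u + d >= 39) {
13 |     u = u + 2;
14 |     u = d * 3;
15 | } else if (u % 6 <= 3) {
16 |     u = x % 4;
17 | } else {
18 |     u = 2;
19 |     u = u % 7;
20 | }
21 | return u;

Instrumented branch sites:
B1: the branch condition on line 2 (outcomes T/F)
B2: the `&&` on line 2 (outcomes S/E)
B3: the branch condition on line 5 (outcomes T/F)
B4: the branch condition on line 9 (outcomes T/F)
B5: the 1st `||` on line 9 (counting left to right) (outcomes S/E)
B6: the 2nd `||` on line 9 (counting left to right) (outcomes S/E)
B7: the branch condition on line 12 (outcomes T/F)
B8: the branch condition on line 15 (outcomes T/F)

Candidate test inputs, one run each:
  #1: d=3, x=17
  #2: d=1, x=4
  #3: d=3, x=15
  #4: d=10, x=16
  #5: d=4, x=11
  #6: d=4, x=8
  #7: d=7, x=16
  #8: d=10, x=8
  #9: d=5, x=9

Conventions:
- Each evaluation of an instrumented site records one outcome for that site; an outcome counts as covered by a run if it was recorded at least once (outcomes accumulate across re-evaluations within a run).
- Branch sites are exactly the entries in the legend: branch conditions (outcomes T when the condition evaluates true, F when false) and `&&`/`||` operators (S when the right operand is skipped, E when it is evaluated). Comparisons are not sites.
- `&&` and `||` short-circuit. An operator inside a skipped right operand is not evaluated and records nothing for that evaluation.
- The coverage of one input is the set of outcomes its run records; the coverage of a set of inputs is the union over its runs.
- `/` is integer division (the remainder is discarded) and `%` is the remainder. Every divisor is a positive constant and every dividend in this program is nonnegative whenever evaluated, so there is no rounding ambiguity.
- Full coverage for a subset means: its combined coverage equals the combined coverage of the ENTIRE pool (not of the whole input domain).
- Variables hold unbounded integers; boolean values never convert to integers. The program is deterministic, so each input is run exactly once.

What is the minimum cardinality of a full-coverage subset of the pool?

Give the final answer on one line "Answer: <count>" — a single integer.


test 1 (d=3, x=17) fires B2->S, B1->F, B5->E, B6->E, B4->T, B7->F, B8->F; hits B1=F, B2=S, B4=T, B5=E, B6=E, B7=F, B8=F
test 2 (d=1, x=4) fires B2->S, B1->F, B5->E, B6->E, B4->T, B7->F, B8->F; hits B1=F, B2=S, B4=T, B5=E, B6=E, B7=F, B8=F
test 3 (d=3, x=15) fires B2->S, B1->F, B5->E, B6->E, B4->T, B7->F, B8->T; hits B1=F, B2=S, B4=T, B5=E, B6=E, B7=F, B8=T
test 4 (d=10, x=16) fires B2->E, B1->T, B3->F, B5->S, B4->T, B7->T; hits B1=T, B2=E, B3=F, B4=T, B5=S, B7=T
test 5 (d=4, x=11) fires B2->S, B1->F, B5->E, B6->E, B4->T, B7->F, B8->F; hits B1=F, B2=S, B4=T, B5=E, B6=E, B7=F, B8=F
test 6 (d=4, x=8) fires B2->S, B1->F, B5->E, B6->E, B4->T, B7->F, B8->T; hits B1=F, B2=S, B4=T, B5=E, B6=E, B7=F, B8=T
test 7 (d=7, x=16) fires B2->E, B1->T, B3->F, B5->E, B6->S, B4->T, B7->F, B8->T; hits B1=T, B2=E, B3=F, B4=T, B5=E, B6=S, B7=F, B8=T
test 8 (d=10, x=8) fires B2->E, B1->T, B3->T, B5->S, B4->T, B7->F, B8->T; hits B1=T, B2=E, B3=T, B4=T, B5=S, B7=F, B8=T
test 9 (d=5, x=9) fires B2->S, B1->F, B5->E, B6->E, B4->T, B7->F, B8->T; hits B1=F, B2=S, B4=T, B5=E, B6=E, B7=F, B8=T
union over all inputs: B1=T, B1=F, B2=S, B2=E, B3=T, B3=F, B4=T, B5=S, B5=E, B6=S, B6=E, B7=T, B7=F, B8=T, B8=F (15 outcomes)
every size-1 subset falls short of the 15 outcomes (best: 8/15)
every size-2 subset falls short of the 15 outcomes (best: 12/15)
every size-3 subset falls short of the 15 outcomes (best: 14/15)
the canonical winner is {1, 4, 7, 8}: size 4, full 15-outcome coverage, earliest index list among size-4 covers
Answer: 4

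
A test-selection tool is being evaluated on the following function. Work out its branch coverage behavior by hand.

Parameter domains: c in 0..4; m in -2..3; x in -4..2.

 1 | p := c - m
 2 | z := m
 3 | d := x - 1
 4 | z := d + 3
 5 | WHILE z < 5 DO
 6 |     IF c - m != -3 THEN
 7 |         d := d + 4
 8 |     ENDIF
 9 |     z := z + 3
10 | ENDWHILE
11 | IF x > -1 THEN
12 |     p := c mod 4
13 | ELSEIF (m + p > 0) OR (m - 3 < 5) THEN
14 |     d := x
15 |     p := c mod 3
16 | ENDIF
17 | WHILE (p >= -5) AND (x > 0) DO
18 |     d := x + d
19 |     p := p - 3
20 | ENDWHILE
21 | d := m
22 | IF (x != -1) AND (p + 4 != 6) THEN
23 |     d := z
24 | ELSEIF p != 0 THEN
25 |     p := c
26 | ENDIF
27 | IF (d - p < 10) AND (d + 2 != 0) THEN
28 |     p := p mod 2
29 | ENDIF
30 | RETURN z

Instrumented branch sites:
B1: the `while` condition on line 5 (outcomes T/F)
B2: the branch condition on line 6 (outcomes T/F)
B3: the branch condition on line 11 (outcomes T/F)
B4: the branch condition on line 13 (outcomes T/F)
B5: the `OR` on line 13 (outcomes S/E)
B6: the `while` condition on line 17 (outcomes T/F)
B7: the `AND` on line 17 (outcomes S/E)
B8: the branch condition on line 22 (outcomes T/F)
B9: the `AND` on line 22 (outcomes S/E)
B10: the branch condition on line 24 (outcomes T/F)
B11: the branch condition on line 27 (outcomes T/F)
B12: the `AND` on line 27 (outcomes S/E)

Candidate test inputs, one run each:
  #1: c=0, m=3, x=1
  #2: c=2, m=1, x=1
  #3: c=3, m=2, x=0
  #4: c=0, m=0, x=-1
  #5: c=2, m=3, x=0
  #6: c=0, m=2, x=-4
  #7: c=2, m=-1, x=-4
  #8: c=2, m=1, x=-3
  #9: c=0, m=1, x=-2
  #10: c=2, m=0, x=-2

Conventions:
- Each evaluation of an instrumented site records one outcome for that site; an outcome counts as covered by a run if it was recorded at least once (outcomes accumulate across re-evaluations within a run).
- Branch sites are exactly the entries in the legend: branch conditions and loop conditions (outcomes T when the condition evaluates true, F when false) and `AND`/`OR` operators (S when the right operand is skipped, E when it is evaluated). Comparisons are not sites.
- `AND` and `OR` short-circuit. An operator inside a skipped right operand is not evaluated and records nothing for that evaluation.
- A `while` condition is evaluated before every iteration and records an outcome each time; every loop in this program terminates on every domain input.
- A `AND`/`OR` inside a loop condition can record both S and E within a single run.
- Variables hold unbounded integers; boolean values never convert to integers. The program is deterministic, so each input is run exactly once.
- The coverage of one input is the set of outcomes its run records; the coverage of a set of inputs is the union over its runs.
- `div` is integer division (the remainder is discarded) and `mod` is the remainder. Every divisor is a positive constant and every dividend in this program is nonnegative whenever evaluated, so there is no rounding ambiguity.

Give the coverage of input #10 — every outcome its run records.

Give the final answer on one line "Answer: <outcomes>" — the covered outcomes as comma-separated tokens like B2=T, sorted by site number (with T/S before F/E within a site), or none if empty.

Simulating input #10 (c=2, m=0, x=-2) step by step:
  B1->T, B2->T, B1->T, B2->T, B1->F, B3->F, B5->S, B4->T, B7->E, B6->F
  B9->E, B8->F, B10->T, B12->E, B11->T
as a set, this run covers: B1=T, B1=F, B2=T, B3=F, B4=T, B5=S, B6=F, B7=E, B8=F, B9=E, B10=T, B11=T, B12=E

Answer: B1=T, B1=F, B2=T, B3=F, B4=T, B5=S, B6=F, B7=E, B8=F, B9=E, B10=T, B11=T, B12=E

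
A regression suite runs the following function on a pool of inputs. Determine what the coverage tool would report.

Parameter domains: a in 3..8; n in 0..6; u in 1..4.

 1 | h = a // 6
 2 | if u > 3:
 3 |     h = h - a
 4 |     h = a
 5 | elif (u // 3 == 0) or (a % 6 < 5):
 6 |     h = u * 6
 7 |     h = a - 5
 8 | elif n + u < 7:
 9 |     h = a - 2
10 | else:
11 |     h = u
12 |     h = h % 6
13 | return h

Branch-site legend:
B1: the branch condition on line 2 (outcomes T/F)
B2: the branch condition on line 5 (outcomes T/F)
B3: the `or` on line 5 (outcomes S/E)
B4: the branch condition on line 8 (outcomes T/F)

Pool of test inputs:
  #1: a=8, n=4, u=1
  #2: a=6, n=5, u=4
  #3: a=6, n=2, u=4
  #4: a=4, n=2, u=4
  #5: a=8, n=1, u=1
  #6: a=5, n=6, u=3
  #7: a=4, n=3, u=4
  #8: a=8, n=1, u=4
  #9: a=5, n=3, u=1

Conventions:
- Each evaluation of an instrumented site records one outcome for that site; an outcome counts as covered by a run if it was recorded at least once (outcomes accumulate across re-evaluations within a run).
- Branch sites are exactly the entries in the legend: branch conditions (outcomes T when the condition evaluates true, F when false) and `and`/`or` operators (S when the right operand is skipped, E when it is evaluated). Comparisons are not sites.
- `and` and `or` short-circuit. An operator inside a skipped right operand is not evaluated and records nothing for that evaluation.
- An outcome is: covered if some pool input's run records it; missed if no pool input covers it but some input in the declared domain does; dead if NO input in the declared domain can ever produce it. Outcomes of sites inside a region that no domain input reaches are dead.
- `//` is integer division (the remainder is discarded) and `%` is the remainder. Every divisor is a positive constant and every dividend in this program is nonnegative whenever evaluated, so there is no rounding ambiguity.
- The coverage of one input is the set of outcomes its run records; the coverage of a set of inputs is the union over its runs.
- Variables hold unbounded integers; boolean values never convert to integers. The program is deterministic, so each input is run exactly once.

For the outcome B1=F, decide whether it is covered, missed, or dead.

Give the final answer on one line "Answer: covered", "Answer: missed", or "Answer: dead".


B1=F is recorded by pool input(s) 1, 5, 6, 9 -> covered
Answer: covered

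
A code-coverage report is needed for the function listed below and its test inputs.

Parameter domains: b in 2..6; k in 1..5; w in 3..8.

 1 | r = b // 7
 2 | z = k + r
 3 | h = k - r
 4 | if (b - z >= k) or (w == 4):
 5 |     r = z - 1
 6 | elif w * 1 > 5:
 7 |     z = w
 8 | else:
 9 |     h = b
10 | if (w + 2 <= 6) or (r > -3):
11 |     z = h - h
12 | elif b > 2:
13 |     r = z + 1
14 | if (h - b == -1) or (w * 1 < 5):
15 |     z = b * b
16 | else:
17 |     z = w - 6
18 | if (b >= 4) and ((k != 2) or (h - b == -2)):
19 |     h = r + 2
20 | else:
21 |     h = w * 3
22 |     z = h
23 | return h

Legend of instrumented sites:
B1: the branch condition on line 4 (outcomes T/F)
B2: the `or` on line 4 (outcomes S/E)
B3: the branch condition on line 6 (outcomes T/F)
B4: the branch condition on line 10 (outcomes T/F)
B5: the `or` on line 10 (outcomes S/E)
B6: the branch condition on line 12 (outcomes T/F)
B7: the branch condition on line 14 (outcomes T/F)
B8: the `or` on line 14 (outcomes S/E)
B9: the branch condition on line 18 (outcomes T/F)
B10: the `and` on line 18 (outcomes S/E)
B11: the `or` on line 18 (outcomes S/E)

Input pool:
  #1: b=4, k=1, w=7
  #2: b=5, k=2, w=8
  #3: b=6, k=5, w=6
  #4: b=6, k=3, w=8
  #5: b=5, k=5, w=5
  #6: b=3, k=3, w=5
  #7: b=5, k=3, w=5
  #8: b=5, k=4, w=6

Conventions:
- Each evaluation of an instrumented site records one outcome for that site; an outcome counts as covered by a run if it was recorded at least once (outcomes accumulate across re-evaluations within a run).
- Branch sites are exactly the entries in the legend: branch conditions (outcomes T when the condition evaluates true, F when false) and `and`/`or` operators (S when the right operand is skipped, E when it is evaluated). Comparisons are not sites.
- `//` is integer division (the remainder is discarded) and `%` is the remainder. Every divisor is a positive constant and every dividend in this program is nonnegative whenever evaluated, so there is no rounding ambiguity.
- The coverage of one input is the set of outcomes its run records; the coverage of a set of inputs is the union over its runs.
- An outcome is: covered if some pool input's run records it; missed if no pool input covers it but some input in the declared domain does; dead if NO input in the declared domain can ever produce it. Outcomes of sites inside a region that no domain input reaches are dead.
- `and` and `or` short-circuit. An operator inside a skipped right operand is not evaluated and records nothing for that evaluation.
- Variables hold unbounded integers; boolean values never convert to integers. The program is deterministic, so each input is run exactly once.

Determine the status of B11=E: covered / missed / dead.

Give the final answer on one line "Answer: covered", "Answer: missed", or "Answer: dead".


B11=E is recorded by pool input(s) 2 -> covered
Answer: covered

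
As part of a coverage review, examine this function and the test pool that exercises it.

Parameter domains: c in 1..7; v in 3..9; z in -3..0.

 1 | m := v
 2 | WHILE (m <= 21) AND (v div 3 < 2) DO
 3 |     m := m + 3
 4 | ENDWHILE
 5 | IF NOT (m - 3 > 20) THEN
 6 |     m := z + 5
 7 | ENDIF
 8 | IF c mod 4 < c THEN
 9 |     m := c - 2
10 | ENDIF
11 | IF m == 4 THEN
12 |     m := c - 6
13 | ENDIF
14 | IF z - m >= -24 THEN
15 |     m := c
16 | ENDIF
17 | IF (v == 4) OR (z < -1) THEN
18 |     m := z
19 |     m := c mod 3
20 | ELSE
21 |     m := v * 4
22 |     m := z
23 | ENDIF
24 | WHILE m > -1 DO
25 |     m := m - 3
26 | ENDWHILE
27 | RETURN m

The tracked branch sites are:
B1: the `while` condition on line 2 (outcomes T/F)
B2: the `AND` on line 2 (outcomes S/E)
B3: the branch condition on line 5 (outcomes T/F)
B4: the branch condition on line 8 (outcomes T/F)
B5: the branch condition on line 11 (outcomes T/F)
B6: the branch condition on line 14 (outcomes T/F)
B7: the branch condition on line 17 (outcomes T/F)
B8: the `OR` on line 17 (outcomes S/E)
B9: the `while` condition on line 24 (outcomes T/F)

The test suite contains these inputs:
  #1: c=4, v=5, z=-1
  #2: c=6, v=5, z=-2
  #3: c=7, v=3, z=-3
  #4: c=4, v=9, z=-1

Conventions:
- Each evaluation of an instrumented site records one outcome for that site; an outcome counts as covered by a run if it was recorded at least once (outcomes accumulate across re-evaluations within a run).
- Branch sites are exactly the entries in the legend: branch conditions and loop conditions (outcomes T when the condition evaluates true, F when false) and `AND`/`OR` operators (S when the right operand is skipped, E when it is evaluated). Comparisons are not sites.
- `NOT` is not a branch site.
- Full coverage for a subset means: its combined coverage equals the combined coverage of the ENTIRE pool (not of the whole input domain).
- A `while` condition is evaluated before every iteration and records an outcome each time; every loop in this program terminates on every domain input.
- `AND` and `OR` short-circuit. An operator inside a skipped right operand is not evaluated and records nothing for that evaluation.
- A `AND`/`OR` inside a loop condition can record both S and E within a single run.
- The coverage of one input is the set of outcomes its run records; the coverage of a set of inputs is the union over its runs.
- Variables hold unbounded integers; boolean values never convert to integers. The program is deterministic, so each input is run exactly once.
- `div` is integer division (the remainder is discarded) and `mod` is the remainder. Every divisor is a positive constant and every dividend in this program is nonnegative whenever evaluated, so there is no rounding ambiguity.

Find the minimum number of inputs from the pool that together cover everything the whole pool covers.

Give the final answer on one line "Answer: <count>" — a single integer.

test 1 (c=4, v=5, z=-1) hits B1=T, B1=F, B2=S, B2=E, B3=T, B4=T, B5=F, B6=T, B7=F, B8=E, B9=F
test 2 (c=6, v=5, z=-2) hits B1=T, B1=F, B2=S, B2=E, B3=T, B4=T, B5=T, B6=T, B7=T, B8=E, B9=T, B9=F
test 3 (c=7, v=3, z=-3) hits B1=T, B1=F, B2=S, B2=E, B3=F, B4=T, B5=F, B6=T, B7=T, B8=E, B9=T, B9=F
test 4 (c=4, v=9, z=-1) hits B1=F, B2=E, B3=T, B4=T, B5=F, B6=T, B7=F, B8=E, B9=F
together the pool reaches 15 outcomes: B1=T, B1=F, B2=S, B2=E, B3=T, B3=F, B4=T, B5=T, B5=F, B6=T, B7=T, B7=F, B8=E, B9=T, B9=F
size 1 is not enough: best union over all size-1 subsets is 12/15
size 2 is not enough: best union over all size-2 subsets is 14/15
the canonical winner is {1, 2, 3}: size 3, full 15-outcome coverage, earliest index list among size-3 covers

Answer: 3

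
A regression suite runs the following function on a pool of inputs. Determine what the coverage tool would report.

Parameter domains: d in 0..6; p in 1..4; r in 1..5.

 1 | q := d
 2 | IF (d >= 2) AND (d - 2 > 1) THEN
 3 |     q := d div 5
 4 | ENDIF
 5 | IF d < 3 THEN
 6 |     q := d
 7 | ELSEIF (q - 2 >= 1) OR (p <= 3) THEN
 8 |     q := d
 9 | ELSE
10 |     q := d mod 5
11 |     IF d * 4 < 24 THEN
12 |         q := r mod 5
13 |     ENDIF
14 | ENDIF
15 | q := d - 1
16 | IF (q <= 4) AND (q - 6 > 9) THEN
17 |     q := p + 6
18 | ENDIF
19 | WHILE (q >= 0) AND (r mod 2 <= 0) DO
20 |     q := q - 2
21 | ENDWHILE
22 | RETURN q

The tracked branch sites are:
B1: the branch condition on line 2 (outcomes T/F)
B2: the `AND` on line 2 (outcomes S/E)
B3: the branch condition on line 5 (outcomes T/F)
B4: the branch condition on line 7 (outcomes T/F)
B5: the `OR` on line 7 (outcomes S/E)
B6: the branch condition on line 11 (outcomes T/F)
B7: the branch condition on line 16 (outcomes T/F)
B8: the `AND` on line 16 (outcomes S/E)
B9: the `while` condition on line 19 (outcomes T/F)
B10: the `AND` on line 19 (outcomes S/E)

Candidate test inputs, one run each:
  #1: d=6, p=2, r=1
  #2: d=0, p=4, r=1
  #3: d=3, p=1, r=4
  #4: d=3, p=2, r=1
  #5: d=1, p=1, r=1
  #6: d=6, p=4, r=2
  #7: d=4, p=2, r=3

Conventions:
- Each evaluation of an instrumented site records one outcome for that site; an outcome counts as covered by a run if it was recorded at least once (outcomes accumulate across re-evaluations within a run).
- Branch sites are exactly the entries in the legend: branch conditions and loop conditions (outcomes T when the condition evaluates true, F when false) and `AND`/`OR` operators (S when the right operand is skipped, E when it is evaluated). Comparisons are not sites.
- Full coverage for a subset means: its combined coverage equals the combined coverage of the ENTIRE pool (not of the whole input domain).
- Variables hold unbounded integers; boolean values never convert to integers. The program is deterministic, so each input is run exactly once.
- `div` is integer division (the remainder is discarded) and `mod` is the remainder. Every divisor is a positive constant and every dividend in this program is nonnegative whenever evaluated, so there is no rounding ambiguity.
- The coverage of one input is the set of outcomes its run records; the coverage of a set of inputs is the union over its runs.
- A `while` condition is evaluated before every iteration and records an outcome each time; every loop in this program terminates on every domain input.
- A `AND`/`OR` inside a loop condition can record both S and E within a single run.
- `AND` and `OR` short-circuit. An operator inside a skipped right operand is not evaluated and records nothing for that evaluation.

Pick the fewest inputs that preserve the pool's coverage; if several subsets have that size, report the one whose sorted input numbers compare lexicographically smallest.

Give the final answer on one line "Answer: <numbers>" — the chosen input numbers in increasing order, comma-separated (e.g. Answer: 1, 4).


test 1 (d=6, p=2, r=1) fires B2->E, B1->T, B3->F, B5->E, B4->T, B8->S, B7->F, B10->E, B9->F; hits B1=T, B2=E, B3=F, B4=T, B5=E, B7=F, B8=S, B9=F, B10=E
test 2 (d=0, p=4, r=1) fires B2->S, B1->F, B3->T, B8->E, B7->F, B10->S, B9->F; hits B1=F, B2=S, B3=T, B7=F, B8=E, B9=F, B10=S
test 3 (d=3, p=1, r=4) fires B2->E, B1->F, B3->F, B5->S, B4->T, B8->E, B7->F, B10->E, B9->T, B10->E, B9->T, B10->S, B9->F; hits B1=F, B2=E, B3=F, B4=T, B5=S, B7=F, B8=E, B9=T, B9=F, B10=S, B10=E
test 4 (d=3, p=2, r=1) fires B2->E, B1->F, B3->F, B5->S, B4->T, B8->E, B7->F, B10->E, B9->F; hits B1=F, B2=E, B3=F, B4=T, B5=S, B7=F, B8=E, B9=F, B10=E
test 5 (d=1, p=1, r=1) fires B2->S, B1->F, B3->T, B8->E, B7->F, B10->E, B9->F; hits B1=F, B2=S, B3=T, B7=F, B8=E, B9=F, B10=E
test 6 (d=6, p=4, r=2) fires B2->E, B1->T, B3->F, B5->E, B4->F, B6->F, B8->S, B7->F, B10->E, B9->T, B10->E, B9->T, B10->E, B9->T, ...; hits B1=T, B2=E, B3=F, B4=F, B5=E, B6=F, B7=F, B8=S, B9=T, B9=F, B10=S, B10=E
test 7 (d=4, p=2, r=3) fires B2->E, B1->T, B3->F, B5->E, B4->T, B8->E, B7->F, B10->E, B9->F; hits B1=T, B2=E, B3=F, B4=T, B5=E, B7=F, B8=E, B9=F, B10=E
the full pool covers 18 outcomes: B1=T, B1=F, B2=S, B2=E, B3=T, B3=F, B4=T, B4=F, B5=S, B5=E, B6=F, B7=F, B8=S, B8=E, B9=T, B9=F, B10=S, B10=E
checked all size-1 subsets: none covers 18 outcomes (max 12/18)
checked all size-2 subsets: none covers 18 outcomes (max 16/18)
at size 3, {2, 3, 6} reaches all 18 outcomes; every lexicographically earlier size-3 subset fails
Answer: 2, 3, 6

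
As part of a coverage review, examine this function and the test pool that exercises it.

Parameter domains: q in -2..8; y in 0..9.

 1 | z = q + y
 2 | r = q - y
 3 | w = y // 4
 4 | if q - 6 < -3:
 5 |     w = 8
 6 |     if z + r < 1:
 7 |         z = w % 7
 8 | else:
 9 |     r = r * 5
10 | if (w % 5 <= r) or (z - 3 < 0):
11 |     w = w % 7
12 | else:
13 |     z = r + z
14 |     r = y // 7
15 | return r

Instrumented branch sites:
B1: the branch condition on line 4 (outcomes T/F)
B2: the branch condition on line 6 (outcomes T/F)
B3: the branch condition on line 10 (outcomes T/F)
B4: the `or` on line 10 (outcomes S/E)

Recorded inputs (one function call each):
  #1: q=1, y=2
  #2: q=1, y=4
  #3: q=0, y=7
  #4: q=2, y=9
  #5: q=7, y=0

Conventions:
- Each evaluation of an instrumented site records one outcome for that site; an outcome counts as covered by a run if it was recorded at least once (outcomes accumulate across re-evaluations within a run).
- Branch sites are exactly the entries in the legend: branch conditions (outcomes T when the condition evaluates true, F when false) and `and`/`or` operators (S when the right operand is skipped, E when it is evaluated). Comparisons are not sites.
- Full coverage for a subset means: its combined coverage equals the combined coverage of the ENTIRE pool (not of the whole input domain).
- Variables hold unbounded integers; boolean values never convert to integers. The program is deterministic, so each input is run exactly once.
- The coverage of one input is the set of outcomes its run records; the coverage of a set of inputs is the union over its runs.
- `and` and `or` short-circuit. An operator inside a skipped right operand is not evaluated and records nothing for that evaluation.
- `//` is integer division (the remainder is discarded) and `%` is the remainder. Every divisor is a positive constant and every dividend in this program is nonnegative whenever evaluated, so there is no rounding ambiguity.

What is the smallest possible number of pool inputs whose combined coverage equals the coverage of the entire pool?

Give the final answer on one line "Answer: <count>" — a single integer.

#1 (q=1, y=2) -> covered: B1=T, B2=F, B3=F, B4=E
#2 (q=1, y=4) -> covered: B1=T, B2=F, B3=F, B4=E
#3 (q=0, y=7) -> covered: B1=T, B2=T, B3=T, B4=E
#4 (q=2, y=9) -> covered: B1=T, B2=F, B3=F, B4=E
#5 (q=7, y=0) -> covered: B1=F, B3=T, B4=S
union over all inputs: B1=T, B1=F, B2=T, B2=F, B3=T, B3=F, B4=S, B4=E (8 outcomes)
every size-1 subset falls short of the 8 outcomes (best: 4/8)
every size-2 subset falls short of the 8 outcomes (best: 7/8)
size 3: inputs {1, 3, 5} cover all 8 outcomes, and no lexicographically smaller subset of this size does

Answer: 3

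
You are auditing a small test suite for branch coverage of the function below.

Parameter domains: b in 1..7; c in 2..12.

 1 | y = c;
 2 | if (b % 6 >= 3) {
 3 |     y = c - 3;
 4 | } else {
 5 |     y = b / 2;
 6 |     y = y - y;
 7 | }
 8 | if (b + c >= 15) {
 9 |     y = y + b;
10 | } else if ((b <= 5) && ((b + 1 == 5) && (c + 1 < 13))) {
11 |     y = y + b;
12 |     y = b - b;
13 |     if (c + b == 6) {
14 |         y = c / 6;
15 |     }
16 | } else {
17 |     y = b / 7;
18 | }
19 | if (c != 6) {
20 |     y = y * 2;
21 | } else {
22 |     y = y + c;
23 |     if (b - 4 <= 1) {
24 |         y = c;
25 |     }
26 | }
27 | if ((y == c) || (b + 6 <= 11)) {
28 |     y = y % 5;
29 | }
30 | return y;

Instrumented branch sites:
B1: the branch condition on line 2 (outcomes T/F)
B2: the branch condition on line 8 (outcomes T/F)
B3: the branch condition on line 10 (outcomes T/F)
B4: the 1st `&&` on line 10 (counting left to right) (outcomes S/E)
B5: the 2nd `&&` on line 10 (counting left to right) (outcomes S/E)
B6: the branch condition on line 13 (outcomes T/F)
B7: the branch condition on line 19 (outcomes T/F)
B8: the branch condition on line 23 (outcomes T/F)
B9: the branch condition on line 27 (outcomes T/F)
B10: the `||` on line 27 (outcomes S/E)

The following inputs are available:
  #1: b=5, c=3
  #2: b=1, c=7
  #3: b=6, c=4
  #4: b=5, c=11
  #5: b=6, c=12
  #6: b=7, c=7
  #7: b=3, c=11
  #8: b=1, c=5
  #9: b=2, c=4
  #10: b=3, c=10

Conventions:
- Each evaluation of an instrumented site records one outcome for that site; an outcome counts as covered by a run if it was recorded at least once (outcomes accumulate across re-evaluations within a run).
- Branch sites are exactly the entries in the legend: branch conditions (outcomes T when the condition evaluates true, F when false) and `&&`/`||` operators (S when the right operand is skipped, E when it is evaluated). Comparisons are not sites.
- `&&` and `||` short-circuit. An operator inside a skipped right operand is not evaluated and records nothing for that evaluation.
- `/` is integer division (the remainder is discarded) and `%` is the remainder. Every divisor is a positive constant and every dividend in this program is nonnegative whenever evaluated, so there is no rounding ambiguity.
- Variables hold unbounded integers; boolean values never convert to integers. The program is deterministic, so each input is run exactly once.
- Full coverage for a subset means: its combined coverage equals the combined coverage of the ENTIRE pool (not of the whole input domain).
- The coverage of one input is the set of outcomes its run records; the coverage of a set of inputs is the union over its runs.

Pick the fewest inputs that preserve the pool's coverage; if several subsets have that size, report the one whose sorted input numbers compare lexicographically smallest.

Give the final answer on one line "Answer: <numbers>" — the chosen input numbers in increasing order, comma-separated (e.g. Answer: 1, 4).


input #1 (b=5, c=3): events B1->T, B2->F, B4->E, B5->S, B3->F, B7->T, B10->E, B9->T; covers B1=T, B2=F, B3=F, B4=E, B5=S, B7=T, B9=T, B10=E
input #2 (b=1, c=7): events B1->F, B2->F, B4->E, B5->S, B3->F, B7->T, B10->E, B9->T; covers B1=F, B2=F, B3=F, B4=E, B5=S, B7=T, B9=T, B10=E
input #3 (b=6, c=4): events B1->F, B2->F, B4->S, B3->F, B7->T, B10->E, B9->F; covers B1=F, B2=F, B3=F, B4=S, B7=T, B9=F, B10=E
input #4 (b=5, c=11): events B1->T, B2->T, B7->T, B10->E, B9->T; covers B1=T, B2=T, B7=T, B9=T, B10=E
input #5 (b=6, c=12): events B1->F, B2->T, B7->T, B10->S, B9->T; covers B1=F, B2=T, B7=T, B9=T, B10=S
input #6 (b=7, c=7): events B1->F, B2->F, B4->S, B3->F, B7->T, B10->E, B9->F; covers B1=F, B2=F, B3=F, B4=S, B7=T, B9=F, B10=E
input #7 (b=3, c=11): events B1->T, B2->F, B4->E, B5->S, B3->F, B7->T, B10->E, B9->T; covers B1=T, B2=F, B3=F, B4=E, B5=S, B7=T, B9=T, B10=E
input #8 (b=1, c=5): events B1->F, B2->F, B4->E, B5->S, B3->F, B7->T, B10->E, B9->T; covers B1=F, B2=F, B3=F, B4=E, B5=S, B7=T, B9=T, B10=E
input #9 (b=2, c=4): events B1->F, B2->F, B4->E, B5->S, B3->F, B7->T, B10->E, B9->T; covers B1=F, B2=F, B3=F, B4=E, B5=S, B7=T, B9=T, B10=E
input #10 (b=3, c=10): events B1->T, B2->F, B4->E, B5->S, B3->F, B7->T, B10->E, B9->T; covers B1=T, B2=F, B3=F, B4=E, B5=S, B7=T, B9=T, B10=E
pool-wide coverage (13 outcomes): B1=T, B1=F, B2=T, B2=F, B3=F, B4=S, B4=E, B5=S, B7=T, B9=T, B9=F, B10=S, B10=E
every size-1 subset falls short of the 13 outcomes (best: 8/13)
every size-2 subset falls short of the 13 outcomes (best: 11/13)
inputs {1, 3, 5} (size 3) cover everything; no size-3 subset with a lexicographically smaller index list covers all 13
Answer: 1, 3, 5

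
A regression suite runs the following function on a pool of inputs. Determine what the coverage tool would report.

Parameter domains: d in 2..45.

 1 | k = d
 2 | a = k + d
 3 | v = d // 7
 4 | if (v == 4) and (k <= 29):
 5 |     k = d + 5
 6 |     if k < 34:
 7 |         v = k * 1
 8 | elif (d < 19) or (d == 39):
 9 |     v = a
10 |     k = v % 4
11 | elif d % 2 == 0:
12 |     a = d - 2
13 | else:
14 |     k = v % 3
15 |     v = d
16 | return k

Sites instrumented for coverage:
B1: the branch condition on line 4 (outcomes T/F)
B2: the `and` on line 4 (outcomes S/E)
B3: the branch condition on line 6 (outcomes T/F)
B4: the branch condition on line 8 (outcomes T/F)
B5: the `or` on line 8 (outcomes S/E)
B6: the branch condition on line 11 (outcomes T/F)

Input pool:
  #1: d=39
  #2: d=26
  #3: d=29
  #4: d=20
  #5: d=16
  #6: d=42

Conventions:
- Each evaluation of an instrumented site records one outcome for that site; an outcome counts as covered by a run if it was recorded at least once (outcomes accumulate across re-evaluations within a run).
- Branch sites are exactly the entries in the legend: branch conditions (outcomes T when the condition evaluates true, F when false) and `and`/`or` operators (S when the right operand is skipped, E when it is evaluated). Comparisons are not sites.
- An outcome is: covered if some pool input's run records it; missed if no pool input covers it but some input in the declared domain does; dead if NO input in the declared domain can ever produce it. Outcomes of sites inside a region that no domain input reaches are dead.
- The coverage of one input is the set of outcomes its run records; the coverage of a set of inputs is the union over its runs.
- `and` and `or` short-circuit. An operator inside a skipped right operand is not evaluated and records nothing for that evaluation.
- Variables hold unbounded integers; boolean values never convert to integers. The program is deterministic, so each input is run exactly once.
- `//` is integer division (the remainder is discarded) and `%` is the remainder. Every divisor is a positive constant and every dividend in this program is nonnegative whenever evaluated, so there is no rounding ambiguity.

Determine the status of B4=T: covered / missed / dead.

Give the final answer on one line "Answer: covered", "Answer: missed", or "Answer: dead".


B4=T is recorded by pool input(s) 1, 5 -> covered
Answer: covered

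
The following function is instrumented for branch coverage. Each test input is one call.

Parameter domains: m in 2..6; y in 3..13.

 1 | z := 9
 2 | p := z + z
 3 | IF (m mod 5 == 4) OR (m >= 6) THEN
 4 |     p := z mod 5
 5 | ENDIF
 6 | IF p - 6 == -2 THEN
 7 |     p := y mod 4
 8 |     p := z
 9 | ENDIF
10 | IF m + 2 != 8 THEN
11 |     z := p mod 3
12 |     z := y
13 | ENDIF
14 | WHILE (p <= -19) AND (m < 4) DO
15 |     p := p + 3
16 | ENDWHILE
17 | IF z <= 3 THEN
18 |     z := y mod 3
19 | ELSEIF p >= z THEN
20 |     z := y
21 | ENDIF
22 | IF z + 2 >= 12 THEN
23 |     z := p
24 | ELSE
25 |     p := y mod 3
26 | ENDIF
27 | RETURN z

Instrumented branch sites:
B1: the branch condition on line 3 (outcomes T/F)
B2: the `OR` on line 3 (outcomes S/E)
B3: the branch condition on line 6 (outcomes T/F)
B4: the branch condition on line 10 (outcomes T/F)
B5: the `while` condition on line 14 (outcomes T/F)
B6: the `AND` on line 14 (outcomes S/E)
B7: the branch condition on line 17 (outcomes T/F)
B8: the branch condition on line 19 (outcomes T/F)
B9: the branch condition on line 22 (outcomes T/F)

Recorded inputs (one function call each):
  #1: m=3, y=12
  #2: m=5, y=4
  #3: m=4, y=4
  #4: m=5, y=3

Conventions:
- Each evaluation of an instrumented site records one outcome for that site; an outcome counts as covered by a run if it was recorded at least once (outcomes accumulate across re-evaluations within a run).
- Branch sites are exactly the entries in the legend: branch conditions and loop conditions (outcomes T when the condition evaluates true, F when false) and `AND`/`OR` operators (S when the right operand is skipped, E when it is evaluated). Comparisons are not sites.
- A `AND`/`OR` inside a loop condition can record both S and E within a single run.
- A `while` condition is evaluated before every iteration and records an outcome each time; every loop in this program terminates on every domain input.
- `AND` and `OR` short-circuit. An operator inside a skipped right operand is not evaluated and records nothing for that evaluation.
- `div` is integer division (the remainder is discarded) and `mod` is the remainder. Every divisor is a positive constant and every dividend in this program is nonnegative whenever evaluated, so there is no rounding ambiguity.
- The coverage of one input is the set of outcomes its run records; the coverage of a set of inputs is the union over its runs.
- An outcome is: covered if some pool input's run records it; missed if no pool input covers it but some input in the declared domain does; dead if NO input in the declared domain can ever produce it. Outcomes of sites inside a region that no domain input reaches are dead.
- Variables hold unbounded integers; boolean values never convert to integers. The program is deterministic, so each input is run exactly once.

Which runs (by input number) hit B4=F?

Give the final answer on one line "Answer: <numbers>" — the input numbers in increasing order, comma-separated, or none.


input #1 (m=3, y=12): never hits B4=F
input #2 (m=5, y=4): never hits B4=F
input #3 (m=4, y=4): never hits B4=F
input #4 (m=5, y=3): never hits B4=F
Answer: none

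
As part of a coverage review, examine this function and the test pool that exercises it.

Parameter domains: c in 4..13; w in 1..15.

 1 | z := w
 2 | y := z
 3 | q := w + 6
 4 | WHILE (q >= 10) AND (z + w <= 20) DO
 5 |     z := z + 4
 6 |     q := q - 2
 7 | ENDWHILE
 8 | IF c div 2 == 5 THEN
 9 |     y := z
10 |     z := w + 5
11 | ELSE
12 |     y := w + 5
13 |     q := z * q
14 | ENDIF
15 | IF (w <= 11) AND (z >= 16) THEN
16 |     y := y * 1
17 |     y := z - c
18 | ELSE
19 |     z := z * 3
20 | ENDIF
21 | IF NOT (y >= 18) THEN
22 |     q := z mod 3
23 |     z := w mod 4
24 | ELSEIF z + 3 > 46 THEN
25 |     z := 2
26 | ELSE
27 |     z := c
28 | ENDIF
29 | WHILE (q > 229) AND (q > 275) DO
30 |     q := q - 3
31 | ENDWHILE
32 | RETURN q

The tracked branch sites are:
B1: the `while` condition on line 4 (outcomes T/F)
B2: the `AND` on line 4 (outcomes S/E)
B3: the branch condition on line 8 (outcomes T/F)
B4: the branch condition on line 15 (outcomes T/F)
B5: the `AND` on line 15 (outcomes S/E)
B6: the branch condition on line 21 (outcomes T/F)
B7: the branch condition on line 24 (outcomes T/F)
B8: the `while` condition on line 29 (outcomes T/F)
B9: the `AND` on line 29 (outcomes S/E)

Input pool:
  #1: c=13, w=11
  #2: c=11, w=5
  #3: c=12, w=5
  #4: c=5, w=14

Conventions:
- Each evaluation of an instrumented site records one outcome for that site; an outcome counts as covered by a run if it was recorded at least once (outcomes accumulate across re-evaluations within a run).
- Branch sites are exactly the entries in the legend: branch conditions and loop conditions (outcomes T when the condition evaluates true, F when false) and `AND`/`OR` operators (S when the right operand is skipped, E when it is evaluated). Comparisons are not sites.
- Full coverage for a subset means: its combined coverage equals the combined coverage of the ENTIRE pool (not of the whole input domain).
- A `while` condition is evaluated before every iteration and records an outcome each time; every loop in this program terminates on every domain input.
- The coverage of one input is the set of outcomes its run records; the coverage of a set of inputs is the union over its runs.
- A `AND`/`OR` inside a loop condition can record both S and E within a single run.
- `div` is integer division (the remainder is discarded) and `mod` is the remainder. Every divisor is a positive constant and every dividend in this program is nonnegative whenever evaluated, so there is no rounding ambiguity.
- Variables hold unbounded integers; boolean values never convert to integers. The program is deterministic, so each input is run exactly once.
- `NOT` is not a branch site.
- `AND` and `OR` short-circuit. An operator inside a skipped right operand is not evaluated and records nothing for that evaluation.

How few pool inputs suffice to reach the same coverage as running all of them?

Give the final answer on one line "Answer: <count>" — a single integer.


input #1, c=13, w=11: outcomes B1=F, B2=E, B3=F, B4=F, B5=E, B6=T, B8=F, B9=S
input #2, c=11, w=5: outcomes B1=T, B1=F, B2=S, B2=E, B3=T, B4=F, B5=E, B6=T, B8=F, B9=S
input #3, c=12, w=5: outcomes B1=T, B1=F, B2=S, B2=E, B3=F, B4=F, B5=E, B6=T, B8=F, B9=S
input #4, c=5, w=14: outcomes B1=F, B2=E, B3=F, B4=F, B5=S, B6=F, B7=F, B8=T, B8=F, B9=E
pool-wide coverage (16 outcomes): B1=T, B1=F, B2=S, B2=E, B3=T, B3=F, B4=F, B5=S, B5=E, B6=T, B6=F, B7=F, B8=T, B8=F, B9=S, B9=E
size 1 is not enough: best union over all size-1 subsets is 10/16
size 2: inputs {2, 4} cover all 16 outcomes, and no lexicographically smaller subset of this size does
Answer: 2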